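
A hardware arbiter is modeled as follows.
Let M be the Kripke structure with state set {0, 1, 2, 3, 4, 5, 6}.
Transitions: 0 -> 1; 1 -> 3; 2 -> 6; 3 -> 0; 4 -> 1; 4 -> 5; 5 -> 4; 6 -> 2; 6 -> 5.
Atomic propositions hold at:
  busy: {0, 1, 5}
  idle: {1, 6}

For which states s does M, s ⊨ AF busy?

AF busy: least fixpoint, start Z0 = {0, 1, 5}, add states with every successor in Z. Z1 = {0, 1, 3, 4, 5}; fixed.
Sat(AF busy) = {0, 1, 3, 4, 5}

{0, 1, 3, 4, 5}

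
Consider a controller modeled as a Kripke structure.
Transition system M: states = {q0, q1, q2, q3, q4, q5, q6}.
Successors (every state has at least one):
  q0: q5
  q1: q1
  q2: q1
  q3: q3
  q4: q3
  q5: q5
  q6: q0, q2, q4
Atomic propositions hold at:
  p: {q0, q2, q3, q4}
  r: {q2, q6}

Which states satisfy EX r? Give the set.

Sat(EX r) = {s : some successor in {q2, q6}} = {q6}

{q6}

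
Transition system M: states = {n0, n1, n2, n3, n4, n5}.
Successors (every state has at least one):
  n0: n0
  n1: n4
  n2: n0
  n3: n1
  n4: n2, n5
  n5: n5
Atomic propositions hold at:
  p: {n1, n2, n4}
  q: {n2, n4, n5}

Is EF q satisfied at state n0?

No

EF q: least fixpoint, start Z0 = {n2, n4, n5}, add states with some successor in Z. Z1 = {n1, n2, n4, n5}; Z2 = {n1, n2, n3, n4, n5}; fixed.
Sat(EF q) = {n1, n2, n3, n4, n5}
n0 ∉ Sat(EF q) = {n1, n2, n3, n4, n5}, so the formula does not hold at n0.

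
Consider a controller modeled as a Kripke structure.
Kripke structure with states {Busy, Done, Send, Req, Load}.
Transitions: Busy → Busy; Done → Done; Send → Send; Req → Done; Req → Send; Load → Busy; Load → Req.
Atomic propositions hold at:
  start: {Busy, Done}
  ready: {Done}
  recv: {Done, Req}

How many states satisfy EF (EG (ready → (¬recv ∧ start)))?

Sat(¬recv) = {Busy, Send, Load}
Sat(¬recv ∧ start) = {Busy}
Sat(ready → (¬recv ∧ start)) = {Busy, Send, Req, Load}
EG (ready → (¬recv ∧ start)): greatest fixpoint, start Z0 = {Busy, Send, Req, Load}, keep only states in Sat with some successor in Z. Already a fixed point.
Sat(EG (ready → (¬recv ∧ start))) = {Busy, Send, Req, Load}
EF (EG (ready → (¬recv ∧ start))): least fixpoint, start Z0 = {Busy, Send, Req, Load}, add states with some successor in Z. Already a fixed point.
Sat(EF (EG (ready → (¬recv ∧ start)))) = {Busy, Send, Req, Load}
|Sat(EF (EG (ready → (¬recv ∧ start))))| = |{Busy, Send, Req, Load}| = 4.

4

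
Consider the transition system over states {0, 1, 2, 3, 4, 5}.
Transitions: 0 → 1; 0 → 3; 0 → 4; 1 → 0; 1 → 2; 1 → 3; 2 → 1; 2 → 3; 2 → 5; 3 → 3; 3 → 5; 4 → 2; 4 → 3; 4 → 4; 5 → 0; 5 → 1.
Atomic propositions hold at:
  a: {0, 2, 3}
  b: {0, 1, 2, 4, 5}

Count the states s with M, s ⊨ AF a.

AF a: least fixpoint, start Z0 = {0, 2, 3}, add states with every successor in Z. Z1 = {0, 1, 2, 3}; Z2 = {0, 1, 2, 3, 5}; fixed.
Sat(AF a) = {0, 1, 2, 3, 5}
|Sat(AF a)| = |{0, 1, 2, 3, 5}| = 5.

5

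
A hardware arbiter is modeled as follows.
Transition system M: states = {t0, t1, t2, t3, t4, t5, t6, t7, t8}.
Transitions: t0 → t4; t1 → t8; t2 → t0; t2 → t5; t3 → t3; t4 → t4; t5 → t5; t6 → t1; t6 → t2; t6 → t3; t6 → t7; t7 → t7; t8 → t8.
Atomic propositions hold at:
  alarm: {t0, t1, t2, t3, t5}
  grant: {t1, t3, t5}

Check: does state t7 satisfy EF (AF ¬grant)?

Yes

Sat(¬grant) = {t0, t2, t4, t6, t7, t8}
AF ¬grant: least fixpoint, start Z0 = {t0, t2, t4, t6, t7, t8}, add states with every successor in Z. Z1 = {t0, t1, t2, t4, t6, t7, t8}; fixed.
Sat(AF ¬grant) = {t0, t1, t2, t4, t6, t7, t8}
EF (AF ¬grant): least fixpoint, start Z0 = {t0, t1, t2, t4, t6, t7, t8}, add states with some successor in Z. Already a fixed point.
Sat(EF (AF ¬grant)) = {t0, t1, t2, t4, t6, t7, t8}
t7 ∈ Sat(EF (AF ¬grant)) = {t0, t1, t2, t4, t6, t7, t8}, so the formula holds at t7.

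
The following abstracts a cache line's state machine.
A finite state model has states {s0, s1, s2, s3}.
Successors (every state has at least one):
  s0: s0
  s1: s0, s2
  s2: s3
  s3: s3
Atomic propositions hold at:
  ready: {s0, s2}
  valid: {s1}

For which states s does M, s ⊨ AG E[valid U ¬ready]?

{s3}

Sat(¬ready) = {s1, s3}
E[valid U ¬ready]: least fixpoint, start Z0 = Sat(¬ready) = {s1, s3}, add states in Sat(valid) with some successor in Z. Already a fixed point.
Sat(E[valid U ¬ready]) = {s1, s3}
AG E[valid U ¬ready]: greatest fixpoint, start Z0 = {s1, s3}, keep only states in Sat with every successor in Z. Z1 = {s3}; fixed.
Sat(AG E[valid U ¬ready]) = {s3}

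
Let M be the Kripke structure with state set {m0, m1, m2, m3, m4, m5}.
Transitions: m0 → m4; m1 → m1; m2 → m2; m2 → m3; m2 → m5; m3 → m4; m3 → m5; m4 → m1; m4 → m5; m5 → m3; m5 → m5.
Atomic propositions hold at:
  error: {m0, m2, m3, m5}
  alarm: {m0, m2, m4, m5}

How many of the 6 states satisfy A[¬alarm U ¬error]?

2

Sat(¬alarm) = {m1, m3}
Sat(¬error) = {m1, m4}
A[¬alarm U ¬error]: least fixpoint, start Z0 = Sat(¬error) = {m1, m4}, add states in Sat(¬alarm) with every successor in Z. Already a fixed point.
Sat(A[¬alarm U ¬error]) = {m1, m4}
|Sat(A[¬alarm U ¬error])| = |{m1, m4}| = 2.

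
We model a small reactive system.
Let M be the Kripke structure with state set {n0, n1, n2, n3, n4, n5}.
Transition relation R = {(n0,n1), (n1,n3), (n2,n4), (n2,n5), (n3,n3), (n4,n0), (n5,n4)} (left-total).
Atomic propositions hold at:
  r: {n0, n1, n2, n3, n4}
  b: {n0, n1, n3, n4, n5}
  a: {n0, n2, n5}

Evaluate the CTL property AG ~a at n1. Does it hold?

Sat(~a) = {n1, n3, n4}
AG ~a: greatest fixpoint, start Z0 = {n1, n3, n4}, keep only states in Sat with every successor in Z. Z1 = {n1, n3}; fixed.
Sat(AG ~a) = {n1, n3}
n1 ∈ Sat(AG ~a) = {n1, n3}, so the formula holds at n1.

Yes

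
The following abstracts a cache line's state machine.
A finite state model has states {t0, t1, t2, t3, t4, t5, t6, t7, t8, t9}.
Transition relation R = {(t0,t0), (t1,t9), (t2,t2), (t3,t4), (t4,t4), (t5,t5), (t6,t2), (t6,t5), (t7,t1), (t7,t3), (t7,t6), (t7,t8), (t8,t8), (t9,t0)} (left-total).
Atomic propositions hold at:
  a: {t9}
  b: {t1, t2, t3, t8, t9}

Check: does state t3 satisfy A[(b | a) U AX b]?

No

Sat(b | a) = {t1, t2, t3, t8, t9}
Sat(AX b) = {s : every successor in {t1, t2, t3, t8, t9}} = {t1, t2, t8}
A[(b | a) U AX b]: least fixpoint, start Z0 = Sat(AX b) = {t1, t2, t8}, add states in Sat(b | a) with every successor in Z. Already a fixed point.
Sat(A[(b | a) U AX b]) = {t1, t2, t8}
t3 ∉ Sat(A[(b | a) U AX b]) = {t1, t2, t8}, so the formula does not hold at t3.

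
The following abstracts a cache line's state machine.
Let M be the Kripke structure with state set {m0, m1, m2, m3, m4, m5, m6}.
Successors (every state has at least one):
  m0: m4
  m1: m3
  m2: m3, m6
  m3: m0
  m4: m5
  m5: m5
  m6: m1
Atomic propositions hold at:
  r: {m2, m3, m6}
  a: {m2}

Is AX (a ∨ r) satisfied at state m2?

Yes

Sat(a ∨ r) = {m2, m3, m6}
Sat(AX (a ∨ r)) = {s : every successor in {m2, m3, m6}} = {m1, m2}
m2 ∈ Sat(AX (a ∨ r)) = {m1, m2}, so the formula holds at m2.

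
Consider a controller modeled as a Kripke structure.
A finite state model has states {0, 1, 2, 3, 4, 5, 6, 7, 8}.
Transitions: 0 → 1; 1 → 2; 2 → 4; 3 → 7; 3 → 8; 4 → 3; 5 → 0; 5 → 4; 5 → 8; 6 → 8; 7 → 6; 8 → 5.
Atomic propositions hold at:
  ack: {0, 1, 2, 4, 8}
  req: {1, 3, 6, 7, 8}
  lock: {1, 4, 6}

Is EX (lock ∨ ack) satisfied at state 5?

Sat(lock ∨ ack) = {0, 1, 2, 4, 6, 8}
Sat(EX (lock ∨ ack)) = {s : some successor in {0, 1, 2, 4, 6, 8}} = {0, 1, 2, 3, 5, 6, 7}
5 ∈ Sat(EX (lock ∨ ack)) = {0, 1, 2, 3, 5, 6, 7}, so the formula holds at 5.

Yes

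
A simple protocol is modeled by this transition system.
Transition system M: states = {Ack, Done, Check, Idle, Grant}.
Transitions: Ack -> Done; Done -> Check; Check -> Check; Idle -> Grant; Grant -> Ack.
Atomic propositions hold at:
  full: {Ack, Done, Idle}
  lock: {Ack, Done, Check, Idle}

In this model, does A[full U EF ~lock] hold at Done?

Sat(~lock) = {Grant}
EF ~lock: least fixpoint, start Z0 = {Grant}, add states with some successor in Z. Z1 = {Idle, Grant}; fixed.
Sat(EF ~lock) = {Idle, Grant}
A[full U EF ~lock]: least fixpoint, start Z0 = Sat(EF ~lock) = {Idle, Grant}, add states in Sat(full) with every successor in Z. Already a fixed point.
Sat(A[full U EF ~lock]) = {Idle, Grant}
Done ∉ Sat(A[full U EF ~lock]) = {Idle, Grant}, so the formula does not hold at Done.

No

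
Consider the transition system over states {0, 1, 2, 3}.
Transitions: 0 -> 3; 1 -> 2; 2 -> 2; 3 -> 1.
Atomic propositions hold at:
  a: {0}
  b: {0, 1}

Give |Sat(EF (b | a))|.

3

Sat(b | a) = {0, 1}
EF (b | a): least fixpoint, start Z0 = {0, 1}, add states with some successor in Z. Z1 = {0, 1, 3}; fixed.
Sat(EF (b | a)) = {0, 1, 3}
|Sat(EF (b | a))| = |{0, 1, 3}| = 3.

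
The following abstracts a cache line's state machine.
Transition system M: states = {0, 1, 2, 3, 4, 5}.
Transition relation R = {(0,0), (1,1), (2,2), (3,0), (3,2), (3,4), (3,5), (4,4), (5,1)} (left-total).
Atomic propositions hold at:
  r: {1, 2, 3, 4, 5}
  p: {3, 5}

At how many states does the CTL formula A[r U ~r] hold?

1

Sat(~r) = {0}
A[r U ~r]: least fixpoint, start Z0 = Sat(~r) = {0}, add states in Sat(r) with every successor in Z. Already a fixed point.
Sat(A[r U ~r]) = {0}
|Sat(A[r U ~r])| = |{0}| = 1.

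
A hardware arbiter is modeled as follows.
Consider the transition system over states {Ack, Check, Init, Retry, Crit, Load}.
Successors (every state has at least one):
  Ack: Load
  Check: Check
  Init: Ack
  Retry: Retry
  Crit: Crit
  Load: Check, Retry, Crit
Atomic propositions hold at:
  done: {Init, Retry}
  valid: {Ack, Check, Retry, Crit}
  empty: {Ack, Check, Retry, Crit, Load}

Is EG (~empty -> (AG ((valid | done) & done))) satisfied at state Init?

Sat(~empty) = {Init}
Sat(valid | done) = {Ack, Check, Init, Retry, Crit}
Sat((valid | done) & done) = {Init, Retry}
AG ((valid | done) & done): greatest fixpoint, start Z0 = {Init, Retry}, keep only states in Sat with every successor in Z. Z1 = {Retry}; fixed.
Sat(AG ((valid | done) & done)) = {Retry}
Sat(~empty -> (AG ((valid | done) & done))) = {Ack, Check, Retry, Crit, Load}
EG (~empty -> (AG ((valid | done) & done))): greatest fixpoint, start Z0 = {Ack, Check, Retry, Crit, Load}, keep only states in Sat with some successor in Z. Already a fixed point.
Sat(EG (~empty -> (AG ((valid | done) & done)))) = {Ack, Check, Retry, Crit, Load}
Init ∉ Sat(EG (~empty -> (AG ((valid | done) & done)))) = {Ack, Check, Retry, Crit, Load}, so the formula does not hold at Init.

No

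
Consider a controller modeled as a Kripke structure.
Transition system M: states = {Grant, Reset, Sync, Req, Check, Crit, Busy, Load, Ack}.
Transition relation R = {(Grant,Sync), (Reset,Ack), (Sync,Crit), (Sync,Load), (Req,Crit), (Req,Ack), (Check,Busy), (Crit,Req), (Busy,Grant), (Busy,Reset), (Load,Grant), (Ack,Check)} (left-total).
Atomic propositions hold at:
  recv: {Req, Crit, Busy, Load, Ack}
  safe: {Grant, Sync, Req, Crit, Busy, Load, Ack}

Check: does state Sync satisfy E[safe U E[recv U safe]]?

E[recv U safe]: least fixpoint, start Z0 = Sat(safe) = {Grant, Sync, Req, Crit, Busy, Load, Ack}, add states in Sat(recv) with some successor in Z. Already a fixed point.
Sat(E[recv U safe]) = {Grant, Sync, Req, Crit, Busy, Load, Ack}
E[safe U E[recv U safe]]: least fixpoint, start Z0 = Sat(E[recv U safe]) = {Grant, Sync, Req, Crit, Busy, Load, Ack}, add states in Sat(safe) with some successor in Z. Already a fixed point.
Sat(E[safe U E[recv U safe]]) = {Grant, Sync, Req, Crit, Busy, Load, Ack}
Sync ∈ Sat(E[safe U E[recv U safe]]) = {Grant, Sync, Req, Crit, Busy, Load, Ack}, so the formula holds at Sync.

Yes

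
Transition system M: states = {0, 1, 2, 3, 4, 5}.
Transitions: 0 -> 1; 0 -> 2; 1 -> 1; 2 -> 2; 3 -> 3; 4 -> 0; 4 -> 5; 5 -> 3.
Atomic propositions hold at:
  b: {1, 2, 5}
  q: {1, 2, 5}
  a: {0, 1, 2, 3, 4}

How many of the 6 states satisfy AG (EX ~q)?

Sat(~q) = {0, 3, 4}
Sat(EX ~q) = {s : some successor in {0, 3, 4}} = {3, 4, 5}
AG (EX ~q): greatest fixpoint, start Z0 = {3, 4, 5}, keep only states in Sat with every successor in Z. Z1 = {3, 5}; fixed.
Sat(AG (EX ~q)) = {3, 5}
|Sat(AG (EX ~q))| = |{3, 5}| = 2.

2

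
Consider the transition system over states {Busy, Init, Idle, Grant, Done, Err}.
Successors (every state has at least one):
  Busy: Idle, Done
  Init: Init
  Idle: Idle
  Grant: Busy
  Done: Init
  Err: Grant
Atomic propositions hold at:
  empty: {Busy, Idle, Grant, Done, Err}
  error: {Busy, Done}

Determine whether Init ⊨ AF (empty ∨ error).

Sat(empty ∨ error) = {Busy, Idle, Grant, Done, Err}
AF (empty ∨ error): least fixpoint, start Z0 = {Busy, Idle, Grant, Done, Err}, add states with every successor in Z. Already a fixed point.
Sat(AF (empty ∨ error)) = {Busy, Idle, Grant, Done, Err}
Init ∉ Sat(AF (empty ∨ error)) = {Busy, Idle, Grant, Done, Err}, so the formula does not hold at Init.

No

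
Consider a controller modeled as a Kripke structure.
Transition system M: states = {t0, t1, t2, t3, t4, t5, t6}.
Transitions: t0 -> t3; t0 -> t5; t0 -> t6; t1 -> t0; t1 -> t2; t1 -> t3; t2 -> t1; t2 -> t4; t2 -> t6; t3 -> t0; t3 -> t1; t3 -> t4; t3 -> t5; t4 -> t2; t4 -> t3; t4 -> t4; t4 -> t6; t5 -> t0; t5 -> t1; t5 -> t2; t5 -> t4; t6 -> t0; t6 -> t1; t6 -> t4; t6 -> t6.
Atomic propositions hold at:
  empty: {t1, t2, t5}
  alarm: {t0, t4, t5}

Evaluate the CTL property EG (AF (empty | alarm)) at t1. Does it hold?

Yes

Sat(empty | alarm) = {t0, t1, t2, t4, t5}
AF (empty | alarm): least fixpoint, start Z0 = {t0, t1, t2, t4, t5}, add states with every successor in Z. Z1 = {t0, t1, t2, t3, t4, t5}; fixed.
Sat(AF (empty | alarm)) = {t0, t1, t2, t3, t4, t5}
EG (AF (empty | alarm)): greatest fixpoint, start Z0 = {t0, t1, t2, t3, t4, t5}, keep only states in Sat with some successor in Z. Already a fixed point.
Sat(EG (AF (empty | alarm))) = {t0, t1, t2, t3, t4, t5}
t1 ∈ Sat(EG (AF (empty | alarm))) = {t0, t1, t2, t3, t4, t5}, so the formula holds at t1.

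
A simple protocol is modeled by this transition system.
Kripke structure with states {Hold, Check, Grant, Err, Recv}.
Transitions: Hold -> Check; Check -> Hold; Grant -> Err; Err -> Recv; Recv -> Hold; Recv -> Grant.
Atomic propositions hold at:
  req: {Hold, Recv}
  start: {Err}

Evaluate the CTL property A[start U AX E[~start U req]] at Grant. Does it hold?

No

Sat(~start) = {Hold, Check, Grant, Recv}
E[~start U req]: least fixpoint, start Z0 = Sat(req) = {Hold, Recv}, add states in Sat(~start) with some successor in Z. Z1 = {Hold, Check, Recv}; fixed.
Sat(E[~start U req]) = {Hold, Check, Recv}
Sat(AX E[~start U req]) = {s : every successor in {Hold, Check, Recv}} = {Hold, Check, Err}
A[start U AX E[~start U req]]: least fixpoint, start Z0 = Sat(AX E[~start U req]) = {Hold, Check, Err}, add states in Sat(start) with every successor in Z. Already a fixed point.
Sat(A[start U AX E[~start U req]]) = {Hold, Check, Err}
Grant ∉ Sat(A[start U AX E[~start U req]]) = {Hold, Check, Err}, so the formula does not hold at Grant.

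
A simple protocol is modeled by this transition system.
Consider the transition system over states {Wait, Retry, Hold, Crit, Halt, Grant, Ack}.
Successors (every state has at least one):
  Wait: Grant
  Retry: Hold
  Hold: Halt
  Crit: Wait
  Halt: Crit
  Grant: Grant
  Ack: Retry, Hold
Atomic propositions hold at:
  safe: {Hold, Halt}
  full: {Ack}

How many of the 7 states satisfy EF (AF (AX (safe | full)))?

3

Sat(safe | full) = {Hold, Halt, Ack}
Sat(AX (safe | full)) = {s : every successor in {Hold, Halt, Ack}} = {Retry, Hold}
AF (AX (safe | full)): least fixpoint, start Z0 = {Retry, Hold}, add states with every successor in Z. Z1 = {Retry, Hold, Ack}; fixed.
Sat(AF (AX (safe | full))) = {Retry, Hold, Ack}
EF (AF (AX (safe | full))): least fixpoint, start Z0 = {Retry, Hold, Ack}, add states with some successor in Z. Already a fixed point.
Sat(EF (AF (AX (safe | full)))) = {Retry, Hold, Ack}
|Sat(EF (AF (AX (safe | full))))| = |{Retry, Hold, Ack}| = 3.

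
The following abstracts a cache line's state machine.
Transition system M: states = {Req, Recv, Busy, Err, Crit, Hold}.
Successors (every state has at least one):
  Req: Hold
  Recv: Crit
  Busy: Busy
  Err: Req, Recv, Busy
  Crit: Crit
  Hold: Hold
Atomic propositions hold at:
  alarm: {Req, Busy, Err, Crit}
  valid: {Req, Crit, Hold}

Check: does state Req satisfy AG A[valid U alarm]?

No

A[valid U alarm]: least fixpoint, start Z0 = Sat(alarm) = {Req, Busy, Err, Crit}, add states in Sat(valid) with every successor in Z. Already a fixed point.
Sat(A[valid U alarm]) = {Req, Busy, Err, Crit}
AG A[valid U alarm]: greatest fixpoint, start Z0 = {Req, Busy, Err, Crit}, keep only states in Sat with every successor in Z. Z1 = {Busy, Crit}; fixed.
Sat(AG A[valid U alarm]) = {Busy, Crit}
Req ∉ Sat(AG A[valid U alarm]) = {Busy, Crit}, so the formula does not hold at Req.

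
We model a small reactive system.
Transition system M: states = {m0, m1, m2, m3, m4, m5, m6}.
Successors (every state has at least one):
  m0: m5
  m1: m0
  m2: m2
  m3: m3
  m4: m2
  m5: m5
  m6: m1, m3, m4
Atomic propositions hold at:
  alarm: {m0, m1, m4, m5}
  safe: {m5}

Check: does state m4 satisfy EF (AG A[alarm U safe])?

A[alarm U safe]: least fixpoint, start Z0 = Sat(safe) = {m5}, add states in Sat(alarm) with every successor in Z. Z1 = {m0, m5}; Z2 = {m0, m1, m5}; fixed.
Sat(A[alarm U safe]) = {m0, m1, m5}
AG A[alarm U safe]: greatest fixpoint, start Z0 = {m0, m1, m5}, keep only states in Sat with every successor in Z. Already a fixed point.
Sat(AG A[alarm U safe]) = {m0, m1, m5}
EF (AG A[alarm U safe]): least fixpoint, start Z0 = {m0, m1, m5}, add states with some successor in Z. Z1 = {m0, m1, m5, m6}; fixed.
Sat(EF (AG A[alarm U safe])) = {m0, m1, m5, m6}
m4 ∉ Sat(EF (AG A[alarm U safe])) = {m0, m1, m5, m6}, so the formula does not hold at m4.

No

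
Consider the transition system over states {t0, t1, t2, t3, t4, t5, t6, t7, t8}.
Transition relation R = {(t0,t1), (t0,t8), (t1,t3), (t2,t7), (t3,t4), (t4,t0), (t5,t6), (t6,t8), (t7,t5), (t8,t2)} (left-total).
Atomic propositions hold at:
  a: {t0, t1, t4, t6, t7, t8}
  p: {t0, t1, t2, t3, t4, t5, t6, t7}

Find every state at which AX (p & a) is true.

Sat(p & a) = {t0, t1, t4, t6, t7}
Sat(AX (p & a)) = {s : every successor in {t0, t1, t4, t6, t7}} = {t2, t3, t4, t5}

{t2, t3, t4, t5}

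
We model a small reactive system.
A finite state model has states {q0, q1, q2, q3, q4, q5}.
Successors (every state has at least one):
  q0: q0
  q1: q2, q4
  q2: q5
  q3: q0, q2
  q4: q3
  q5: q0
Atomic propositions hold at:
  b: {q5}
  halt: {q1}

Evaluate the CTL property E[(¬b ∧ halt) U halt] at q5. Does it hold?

No

Sat(¬b) = {q0, q1, q2, q3, q4}
Sat(¬b ∧ halt) = {q1}
E[(¬b ∧ halt) U halt]: least fixpoint, start Z0 = Sat(halt) = {q1}, add states in Sat(¬b ∧ halt) with some successor in Z. Already a fixed point.
Sat(E[(¬b ∧ halt) U halt]) = {q1}
q5 ∉ Sat(E[(¬b ∧ halt) U halt]) = {q1}, so the formula does not hold at q5.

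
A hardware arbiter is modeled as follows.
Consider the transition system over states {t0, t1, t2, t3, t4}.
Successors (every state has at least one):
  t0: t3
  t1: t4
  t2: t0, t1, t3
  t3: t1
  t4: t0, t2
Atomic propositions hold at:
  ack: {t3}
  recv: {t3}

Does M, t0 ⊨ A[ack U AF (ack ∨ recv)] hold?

Sat(ack ∨ recv) = {t3}
AF (ack ∨ recv): least fixpoint, start Z0 = {t3}, add states with every successor in Z. Z1 = {t0, t3}; fixed.
Sat(AF (ack ∨ recv)) = {t0, t3}
A[ack U AF (ack ∨ recv)]: least fixpoint, start Z0 = Sat(AF (ack ∨ recv)) = {t0, t3}, add states in Sat(ack) with every successor in Z. Already a fixed point.
Sat(A[ack U AF (ack ∨ recv)]) = {t0, t3}
t0 ∈ Sat(A[ack U AF (ack ∨ recv)]) = {t0, t3}, so the formula holds at t0.

Yes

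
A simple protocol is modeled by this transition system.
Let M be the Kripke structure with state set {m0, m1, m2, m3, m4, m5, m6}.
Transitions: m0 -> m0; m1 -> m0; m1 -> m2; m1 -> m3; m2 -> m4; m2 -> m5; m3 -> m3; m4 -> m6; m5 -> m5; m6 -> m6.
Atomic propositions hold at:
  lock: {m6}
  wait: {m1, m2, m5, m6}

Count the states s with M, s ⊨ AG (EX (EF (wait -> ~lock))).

3

Sat(~lock) = {m0, m1, m2, m3, m4, m5}
Sat(wait -> ~lock) = {m0, m1, m2, m3, m4, m5}
EF (wait -> ~lock): least fixpoint, start Z0 = {m0, m1, m2, m3, m4, m5}, add states with some successor in Z. Already a fixed point.
Sat(EF (wait -> ~lock)) = {m0, m1, m2, m3, m4, m5}
Sat(EX (EF (wait -> ~lock))) = {s : some successor in {m0, m1, m2, m3, m4, m5}} = {m0, m1, m2, m3, m5}
AG (EX (EF (wait -> ~lock))): greatest fixpoint, start Z0 = {m0, m1, m2, m3, m5}, keep only states in Sat with every successor in Z. Z1 = {m0, m1, m3, m5}; Z2 = {m0, m3, m5}; fixed.
Sat(AG (EX (EF (wait -> ~lock)))) = {m0, m3, m5}
|Sat(AG (EX (EF (wait -> ~lock))))| = |{m0, m3, m5}| = 3.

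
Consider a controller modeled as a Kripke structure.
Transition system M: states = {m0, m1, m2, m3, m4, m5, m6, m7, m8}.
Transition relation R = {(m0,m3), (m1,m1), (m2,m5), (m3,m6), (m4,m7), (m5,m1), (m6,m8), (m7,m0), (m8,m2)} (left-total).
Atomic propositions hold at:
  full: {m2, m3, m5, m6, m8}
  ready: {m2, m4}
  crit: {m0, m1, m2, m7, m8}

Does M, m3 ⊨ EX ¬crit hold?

Yes

Sat(¬crit) = {m3, m4, m5, m6}
Sat(EX ¬crit) = {s : some successor in {m3, m4, m5, m6}} = {m0, m2, m3}
m3 ∈ Sat(EX ¬crit) = {m0, m2, m3}, so the formula holds at m3.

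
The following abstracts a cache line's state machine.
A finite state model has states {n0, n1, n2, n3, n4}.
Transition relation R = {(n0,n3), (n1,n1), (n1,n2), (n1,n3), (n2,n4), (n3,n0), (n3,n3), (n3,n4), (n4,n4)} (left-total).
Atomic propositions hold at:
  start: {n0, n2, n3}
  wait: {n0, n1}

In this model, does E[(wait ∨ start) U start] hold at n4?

No

Sat(wait ∨ start) = {n0, n1, n2, n3}
E[(wait ∨ start) U start]: least fixpoint, start Z0 = Sat(start) = {n0, n2, n3}, add states in Sat(wait ∨ start) with some successor in Z. Z1 = {n0, n1, n2, n3}; fixed.
Sat(E[(wait ∨ start) U start]) = {n0, n1, n2, n3}
n4 ∉ Sat(E[(wait ∨ start) U start]) = {n0, n1, n2, n3}, so the formula does not hold at n4.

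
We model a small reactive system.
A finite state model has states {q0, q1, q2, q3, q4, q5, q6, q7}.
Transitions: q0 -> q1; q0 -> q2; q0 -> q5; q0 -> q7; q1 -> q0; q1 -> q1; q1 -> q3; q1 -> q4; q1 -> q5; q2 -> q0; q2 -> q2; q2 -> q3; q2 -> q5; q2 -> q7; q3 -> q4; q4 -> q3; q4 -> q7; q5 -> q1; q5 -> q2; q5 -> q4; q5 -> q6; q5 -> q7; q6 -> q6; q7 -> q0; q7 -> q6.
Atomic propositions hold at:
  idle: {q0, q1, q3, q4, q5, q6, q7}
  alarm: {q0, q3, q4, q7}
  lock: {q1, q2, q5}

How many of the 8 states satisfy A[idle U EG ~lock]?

5

Sat(~lock) = {q0, q3, q4, q6, q7}
EG ~lock: greatest fixpoint, start Z0 = {q0, q3, q4, q6, q7}, keep only states in Sat with some successor in Z. Already a fixed point.
Sat(EG ~lock) = {q0, q3, q4, q6, q7}
A[idle U EG ~lock]: least fixpoint, start Z0 = Sat(EG ~lock) = {q0, q3, q4, q6, q7}, add states in Sat(idle) with every successor in Z. Already a fixed point.
Sat(A[idle U EG ~lock]) = {q0, q3, q4, q6, q7}
|Sat(A[idle U EG ~lock])| = |{q0, q3, q4, q6, q7}| = 5.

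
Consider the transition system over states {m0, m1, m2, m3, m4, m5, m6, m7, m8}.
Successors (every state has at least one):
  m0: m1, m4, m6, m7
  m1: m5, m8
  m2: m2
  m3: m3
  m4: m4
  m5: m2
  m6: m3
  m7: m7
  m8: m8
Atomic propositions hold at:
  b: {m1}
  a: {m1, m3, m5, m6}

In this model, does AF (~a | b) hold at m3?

No

Sat(~a) = {m0, m2, m4, m7, m8}
Sat(~a | b) = {m0, m1, m2, m4, m7, m8}
AF (~a | b): least fixpoint, start Z0 = {m0, m1, m2, m4, m7, m8}, add states with every successor in Z. Z1 = {m0, m1, m2, m4, m5, m7, m8}; fixed.
Sat(AF (~a | b)) = {m0, m1, m2, m4, m5, m7, m8}
m3 ∉ Sat(AF (~a | b)) = {m0, m1, m2, m4, m5, m7, m8}, so the formula does not hold at m3.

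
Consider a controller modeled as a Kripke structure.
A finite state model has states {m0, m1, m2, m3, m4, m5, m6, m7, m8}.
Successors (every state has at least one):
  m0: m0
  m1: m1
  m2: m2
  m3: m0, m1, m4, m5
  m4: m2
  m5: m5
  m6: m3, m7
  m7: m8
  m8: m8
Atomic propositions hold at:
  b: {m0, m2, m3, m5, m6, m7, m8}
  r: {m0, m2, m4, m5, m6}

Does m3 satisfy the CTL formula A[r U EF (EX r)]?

Sat(EX r) = {s : some successor in {m0, m2, m4, m5, m6}} = {m0, m2, m3, m4, m5}
EF (EX r): least fixpoint, start Z0 = {m0, m2, m3, m4, m5}, add states with some successor in Z. Z1 = {m0, m2, m3, m4, m5, m6}; fixed.
Sat(EF (EX r)) = {m0, m2, m3, m4, m5, m6}
A[r U EF (EX r)]: least fixpoint, start Z0 = Sat(EF (EX r)) = {m0, m2, m3, m4, m5, m6}, add states in Sat(r) with every successor in Z. Already a fixed point.
Sat(A[r U EF (EX r)]) = {m0, m2, m3, m4, m5, m6}
m3 ∈ Sat(A[r U EF (EX r)]) = {m0, m2, m3, m4, m5, m6}, so the formula holds at m3.

Yes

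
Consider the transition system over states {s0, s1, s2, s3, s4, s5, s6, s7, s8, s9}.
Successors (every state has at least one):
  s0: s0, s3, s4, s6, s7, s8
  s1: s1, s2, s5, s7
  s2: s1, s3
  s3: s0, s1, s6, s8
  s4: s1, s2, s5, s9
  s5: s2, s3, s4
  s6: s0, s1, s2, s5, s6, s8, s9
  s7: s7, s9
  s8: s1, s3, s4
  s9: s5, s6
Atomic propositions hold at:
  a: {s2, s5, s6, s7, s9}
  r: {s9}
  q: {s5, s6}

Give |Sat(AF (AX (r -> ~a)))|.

8

Sat(~a) = {s0, s1, s3, s4, s8}
Sat(r -> ~a) = {s0, s1, s2, s3, s4, s5, s6, s7, s8}
Sat(AX (r -> ~a)) = {s : every successor in {s0, s1, s2, s3, s4, s5, s6, s7, s8}} = {s0, s1, s2, s3, s5, s8, s9}
AF (AX (r -> ~a)): least fixpoint, start Z0 = {s0, s1, s2, s3, s5, s8, s9}, add states with every successor in Z. Z1 = {s0, s1, s2, s3, s4, s5, s8, s9}; fixed.
Sat(AF (AX (r -> ~a))) = {s0, s1, s2, s3, s4, s5, s8, s9}
|Sat(AF (AX (r -> ~a)))| = |{s0, s1, s2, s3, s4, s5, s8, s9}| = 8.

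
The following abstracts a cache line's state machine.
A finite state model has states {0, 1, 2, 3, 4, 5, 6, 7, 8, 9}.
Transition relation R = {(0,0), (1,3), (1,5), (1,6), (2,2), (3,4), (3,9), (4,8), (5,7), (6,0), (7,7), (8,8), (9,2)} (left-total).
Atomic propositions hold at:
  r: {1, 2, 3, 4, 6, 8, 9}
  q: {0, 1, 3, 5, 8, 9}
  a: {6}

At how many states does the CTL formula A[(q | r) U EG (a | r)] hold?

Sat(q | r) = {0, 1, 2, 3, 4, 5, 6, 8, 9}
Sat(a | r) = {1, 2, 3, 4, 6, 8, 9}
EG (a | r): greatest fixpoint, start Z0 = {1, 2, 3, 4, 6, 8, 9}, keep only states in Sat with some successor in Z. Z1 = {1, 2, 3, 4, 8, 9}; fixed.
Sat(EG (a | r)) = {1, 2, 3, 4, 8, 9}
A[(q | r) U EG (a | r)]: least fixpoint, start Z0 = Sat(EG (a | r)) = {1, 2, 3, 4, 8, 9}, add states in Sat(q | r) with every successor in Z. Already a fixed point.
Sat(A[(q | r) U EG (a | r)]) = {1, 2, 3, 4, 8, 9}
|Sat(A[(q | r) U EG (a | r)])| = |{1, 2, 3, 4, 8, 9}| = 6.

6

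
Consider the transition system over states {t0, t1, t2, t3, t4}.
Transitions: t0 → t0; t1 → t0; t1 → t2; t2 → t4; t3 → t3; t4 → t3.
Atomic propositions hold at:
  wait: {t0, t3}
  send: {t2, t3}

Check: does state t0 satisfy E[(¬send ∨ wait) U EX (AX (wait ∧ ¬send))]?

Sat(¬send) = {t0, t1, t4}
Sat(¬send ∨ wait) = {t0, t1, t3, t4}
Sat(wait ∧ ¬send) = {t0}
Sat(AX (wait ∧ ¬send)) = {s : every successor in {t0}} = {t0}
Sat(EX (AX (wait ∧ ¬send))) = {s : some successor in {t0}} = {t0, t1}
E[(¬send ∨ wait) U EX (AX (wait ∧ ¬send))]: least fixpoint, start Z0 = Sat(EX (AX (wait ∧ ¬send))) = {t0, t1}, add states in Sat(¬send ∨ wait) with some successor in Z. Already a fixed point.
Sat(E[(¬send ∨ wait) U EX (AX (wait ∧ ¬send))]) = {t0, t1}
t0 ∈ Sat(E[(¬send ∨ wait) U EX (AX (wait ∧ ¬send))]) = {t0, t1}, so the formula holds at t0.

Yes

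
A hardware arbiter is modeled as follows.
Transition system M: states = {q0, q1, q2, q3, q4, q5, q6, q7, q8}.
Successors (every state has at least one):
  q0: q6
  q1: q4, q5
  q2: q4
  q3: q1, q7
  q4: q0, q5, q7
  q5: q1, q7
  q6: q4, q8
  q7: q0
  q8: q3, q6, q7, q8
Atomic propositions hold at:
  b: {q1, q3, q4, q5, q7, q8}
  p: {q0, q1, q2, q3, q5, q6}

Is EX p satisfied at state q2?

Sat(EX p) = {s : some successor in {q0, q1, q2, q3, q5, q6}} = {q0, q1, q3, q4, q5, q7, q8}
q2 ∉ Sat(EX p) = {q0, q1, q3, q4, q5, q7, q8}, so the formula does not hold at q2.

No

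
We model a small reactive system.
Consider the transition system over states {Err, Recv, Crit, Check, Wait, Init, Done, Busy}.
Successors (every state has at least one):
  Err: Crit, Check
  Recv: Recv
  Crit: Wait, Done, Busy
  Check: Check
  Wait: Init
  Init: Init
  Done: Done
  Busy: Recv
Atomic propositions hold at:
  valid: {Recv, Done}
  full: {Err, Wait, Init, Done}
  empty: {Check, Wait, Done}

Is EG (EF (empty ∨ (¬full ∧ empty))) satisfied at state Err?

Yes

Sat(¬full) = {Recv, Crit, Check, Busy}
Sat(¬full ∧ empty) = {Check}
Sat(empty ∨ (¬full ∧ empty)) = {Check, Wait, Done}
EF (empty ∨ (¬full ∧ empty)): least fixpoint, start Z0 = {Check, Wait, Done}, add states with some successor in Z. Z1 = {Err, Crit, Check, Wait, Done}; fixed.
Sat(EF (empty ∨ (¬full ∧ empty))) = {Err, Crit, Check, Wait, Done}
EG (EF (empty ∨ (¬full ∧ empty))): greatest fixpoint, start Z0 = {Err, Crit, Check, Wait, Done}, keep only states in Sat with some successor in Z. Z1 = {Err, Crit, Check, Done}; fixed.
Sat(EG (EF (empty ∨ (¬full ∧ empty)))) = {Err, Crit, Check, Done}
Err ∈ Sat(EG (EF (empty ∨ (¬full ∧ empty)))) = {Err, Crit, Check, Done}, so the formula holds at Err.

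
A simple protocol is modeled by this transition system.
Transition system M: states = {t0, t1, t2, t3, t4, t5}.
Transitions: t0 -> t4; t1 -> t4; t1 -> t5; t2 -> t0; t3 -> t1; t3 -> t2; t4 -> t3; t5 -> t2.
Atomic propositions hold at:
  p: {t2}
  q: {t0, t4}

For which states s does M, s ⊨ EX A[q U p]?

{t3, t5}

A[q U p]: least fixpoint, start Z0 = Sat(p) = {t2}, add states in Sat(q) with every successor in Z. Already a fixed point.
Sat(A[q U p]) = {t2}
Sat(EX A[q U p]) = {s : some successor in {t2}} = {t3, t5}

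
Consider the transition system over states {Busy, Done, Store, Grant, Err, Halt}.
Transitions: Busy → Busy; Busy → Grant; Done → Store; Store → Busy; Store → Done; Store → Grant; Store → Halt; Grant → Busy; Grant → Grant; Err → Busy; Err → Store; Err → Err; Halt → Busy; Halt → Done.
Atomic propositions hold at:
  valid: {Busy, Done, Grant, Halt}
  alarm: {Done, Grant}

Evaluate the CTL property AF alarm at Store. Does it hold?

No

AF alarm: least fixpoint, start Z0 = {Done, Grant}, add states with every successor in Z. Already a fixed point.
Sat(AF alarm) = {Done, Grant}
Store ∉ Sat(AF alarm) = {Done, Grant}, so the formula does not hold at Store.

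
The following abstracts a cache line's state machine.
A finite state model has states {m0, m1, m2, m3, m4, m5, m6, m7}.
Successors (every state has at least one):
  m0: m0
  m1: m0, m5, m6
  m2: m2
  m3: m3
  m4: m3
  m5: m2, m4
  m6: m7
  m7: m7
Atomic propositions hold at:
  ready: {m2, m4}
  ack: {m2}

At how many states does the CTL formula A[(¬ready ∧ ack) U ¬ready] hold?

6

Sat(¬ready) = {m0, m1, m3, m5, m6, m7}
Sat(¬ready ∧ ack) = ∅
A[(¬ready ∧ ack) U ¬ready]: least fixpoint, start Z0 = Sat(¬ready) = {m0, m1, m3, m5, m6, m7}, add states in Sat(¬ready ∧ ack) with every successor in Z. Already a fixed point.
Sat(A[(¬ready ∧ ack) U ¬ready]) = {m0, m1, m3, m5, m6, m7}
|Sat(A[(¬ready ∧ ack) U ¬ready])| = |{m0, m1, m3, m5, m6, m7}| = 6.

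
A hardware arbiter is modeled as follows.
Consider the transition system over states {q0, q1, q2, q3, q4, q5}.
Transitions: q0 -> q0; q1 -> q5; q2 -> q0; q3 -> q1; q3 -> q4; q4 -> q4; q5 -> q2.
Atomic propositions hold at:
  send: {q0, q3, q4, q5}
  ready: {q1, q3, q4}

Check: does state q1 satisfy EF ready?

Yes

EF ready: least fixpoint, start Z0 = {q1, q3, q4}, add states with some successor in Z. Already a fixed point.
Sat(EF ready) = {q1, q3, q4}
q1 ∈ Sat(EF ready) = {q1, q3, q4}, so the formula holds at q1.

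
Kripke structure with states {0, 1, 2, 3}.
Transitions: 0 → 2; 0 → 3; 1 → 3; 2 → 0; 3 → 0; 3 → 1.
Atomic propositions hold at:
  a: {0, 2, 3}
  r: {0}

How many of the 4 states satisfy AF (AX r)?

1

Sat(AX r) = {s : every successor in {0}} = {2}
AF (AX r): least fixpoint, start Z0 = {2}, add states with every successor in Z. Already a fixed point.
Sat(AF (AX r)) = {2}
|Sat(AF (AX r))| = |{2}| = 1.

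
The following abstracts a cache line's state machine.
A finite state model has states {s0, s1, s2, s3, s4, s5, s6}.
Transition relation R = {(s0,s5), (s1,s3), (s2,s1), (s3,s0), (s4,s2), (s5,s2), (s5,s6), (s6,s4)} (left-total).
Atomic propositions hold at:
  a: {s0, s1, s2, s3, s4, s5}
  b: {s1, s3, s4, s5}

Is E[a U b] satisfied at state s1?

Yes

E[a U b]: least fixpoint, start Z0 = Sat(b) = {s1, s3, s4, s5}, add states in Sat(a) with some successor in Z. Z1 = {s0, s1, s2, s3, s4, s5}; fixed.
Sat(E[a U b]) = {s0, s1, s2, s3, s4, s5}
s1 ∈ Sat(E[a U b]) = {s0, s1, s2, s3, s4, s5}, so the formula holds at s1.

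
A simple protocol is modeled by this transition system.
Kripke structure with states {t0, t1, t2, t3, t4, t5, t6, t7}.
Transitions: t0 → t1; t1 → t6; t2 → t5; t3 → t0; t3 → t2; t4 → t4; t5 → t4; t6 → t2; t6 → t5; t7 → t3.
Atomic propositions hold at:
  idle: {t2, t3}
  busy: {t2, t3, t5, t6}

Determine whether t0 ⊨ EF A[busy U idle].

A[busy U idle]: least fixpoint, start Z0 = Sat(idle) = {t2, t3}, add states in Sat(busy) with every successor in Z. Already a fixed point.
Sat(A[busy U idle]) = {t2, t3}
EF A[busy U idle]: least fixpoint, start Z0 = {t2, t3}, add states with some successor in Z. Z1 = {t2, t3, t6, t7}; Z2 = {t1, t2, t3, t6, t7}; Z3 = {t0, t1, t2, t3, t6, t7}; fixed.
Sat(EF A[busy U idle]) = {t0, t1, t2, t3, t6, t7}
t0 ∈ Sat(EF A[busy U idle]) = {t0, t1, t2, t3, t6, t7}, so the formula holds at t0.

Yes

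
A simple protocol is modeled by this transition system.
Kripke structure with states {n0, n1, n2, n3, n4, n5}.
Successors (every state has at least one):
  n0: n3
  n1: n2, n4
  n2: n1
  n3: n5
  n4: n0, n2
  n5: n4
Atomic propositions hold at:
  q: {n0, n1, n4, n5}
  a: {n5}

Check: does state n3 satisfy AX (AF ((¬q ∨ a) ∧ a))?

Sat(¬q) = {n2, n3}
Sat(¬q ∨ a) = {n2, n3, n5}
Sat((¬q ∨ a) ∧ a) = {n5}
AF ((¬q ∨ a) ∧ a): least fixpoint, start Z0 = {n5}, add states with every successor in Z. Z1 = {n3, n5}; Z2 = {n0, n3, n5}; fixed.
Sat(AF ((¬q ∨ a) ∧ a)) = {n0, n3, n5}
Sat(AX (AF ((¬q ∨ a) ∧ a))) = {s : every successor in {n0, n3, n5}} = {n0, n3}
n3 ∈ Sat(AX (AF ((¬q ∨ a) ∧ a))) = {n0, n3}, so the formula holds at n3.

Yes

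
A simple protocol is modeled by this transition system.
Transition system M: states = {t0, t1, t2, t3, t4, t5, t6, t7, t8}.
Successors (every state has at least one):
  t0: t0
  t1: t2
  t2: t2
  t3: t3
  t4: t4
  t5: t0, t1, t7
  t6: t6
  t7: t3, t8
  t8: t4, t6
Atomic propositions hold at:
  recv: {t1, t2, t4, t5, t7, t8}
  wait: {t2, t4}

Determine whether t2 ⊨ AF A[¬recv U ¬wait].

No

Sat(¬recv) = {t0, t3, t6}
Sat(¬wait) = {t0, t1, t3, t5, t6, t7, t8}
A[¬recv U ¬wait]: least fixpoint, start Z0 = Sat(¬wait) = {t0, t1, t3, t5, t6, t7, t8}, add states in Sat(¬recv) with every successor in Z. Already a fixed point.
Sat(A[¬recv U ¬wait]) = {t0, t1, t3, t5, t6, t7, t8}
AF A[¬recv U ¬wait]: least fixpoint, start Z0 = {t0, t1, t3, t5, t6, t7, t8}, add states with every successor in Z. Already a fixed point.
Sat(AF A[¬recv U ¬wait]) = {t0, t1, t3, t5, t6, t7, t8}
t2 ∉ Sat(AF A[¬recv U ¬wait]) = {t0, t1, t3, t5, t6, t7, t8}, so the formula does not hold at t2.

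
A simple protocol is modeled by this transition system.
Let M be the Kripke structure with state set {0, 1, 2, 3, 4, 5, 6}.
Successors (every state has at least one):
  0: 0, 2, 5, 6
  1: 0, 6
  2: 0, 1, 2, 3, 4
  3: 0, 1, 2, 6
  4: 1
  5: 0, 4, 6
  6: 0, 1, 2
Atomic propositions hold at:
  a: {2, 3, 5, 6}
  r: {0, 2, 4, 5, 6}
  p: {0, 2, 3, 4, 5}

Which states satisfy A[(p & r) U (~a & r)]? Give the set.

Sat(p & r) = {0, 2, 4, 5}
Sat(~a) = {0, 1, 4}
Sat(~a & r) = {0, 4}
A[(p & r) U (~a & r)]: least fixpoint, start Z0 = Sat((~a & r)) = {0, 4}, add states in Sat(p & r) with every successor in Z. Already a fixed point.
Sat(A[(p & r) U (~a & r)]) = {0, 4}

{0, 4}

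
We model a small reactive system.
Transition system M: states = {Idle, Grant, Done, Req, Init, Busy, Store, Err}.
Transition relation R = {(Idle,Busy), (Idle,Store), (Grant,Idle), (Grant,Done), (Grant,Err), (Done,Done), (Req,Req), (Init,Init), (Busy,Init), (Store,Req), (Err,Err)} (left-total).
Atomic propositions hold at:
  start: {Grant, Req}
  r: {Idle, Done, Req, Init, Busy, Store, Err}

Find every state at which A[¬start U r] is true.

Sat(¬start) = {Idle, Done, Init, Busy, Store, Err}
A[¬start U r]: least fixpoint, start Z0 = Sat(r) = {Idle, Done, Req, Init, Busy, Store, Err}, add states in Sat(¬start) with every successor in Z. Already a fixed point.
Sat(A[¬start U r]) = {Idle, Done, Req, Init, Busy, Store, Err}

{Idle, Done, Req, Init, Busy, Store, Err}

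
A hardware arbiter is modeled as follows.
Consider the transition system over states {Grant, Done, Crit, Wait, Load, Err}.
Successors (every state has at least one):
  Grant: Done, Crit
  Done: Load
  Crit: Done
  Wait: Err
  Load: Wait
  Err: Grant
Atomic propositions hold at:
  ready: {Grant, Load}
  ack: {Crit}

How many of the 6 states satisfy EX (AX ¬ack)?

Sat(¬ack) = {Grant, Done, Wait, Load, Err}
Sat(AX ¬ack) = {s : every successor in {Grant, Done, Wait, Load, Err}} = {Done, Crit, Wait, Load, Err}
Sat(EX (AX ¬ack)) = {s : some successor in {Done, Crit, Wait, Load, Err}} = {Grant, Done, Crit, Wait, Load}
|Sat(EX (AX ¬ack))| = |{Grant, Done, Crit, Wait, Load}| = 5.

5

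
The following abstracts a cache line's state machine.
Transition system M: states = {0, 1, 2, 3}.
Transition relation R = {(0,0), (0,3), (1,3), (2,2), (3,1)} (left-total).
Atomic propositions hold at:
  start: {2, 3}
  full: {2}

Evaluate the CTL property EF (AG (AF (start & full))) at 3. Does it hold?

Sat(start & full) = {2}
AF (start & full): least fixpoint, start Z0 = {2}, add states with every successor in Z. Already a fixed point.
Sat(AF (start & full)) = {2}
AG (AF (start & full)): greatest fixpoint, start Z0 = {2}, keep only states in Sat with every successor in Z. Already a fixed point.
Sat(AG (AF (start & full))) = {2}
EF (AG (AF (start & full))): least fixpoint, start Z0 = {2}, add states with some successor in Z. Already a fixed point.
Sat(EF (AG (AF (start & full)))) = {2}
3 ∉ Sat(EF (AG (AF (start & full)))) = {2}, so the formula does not hold at 3.

No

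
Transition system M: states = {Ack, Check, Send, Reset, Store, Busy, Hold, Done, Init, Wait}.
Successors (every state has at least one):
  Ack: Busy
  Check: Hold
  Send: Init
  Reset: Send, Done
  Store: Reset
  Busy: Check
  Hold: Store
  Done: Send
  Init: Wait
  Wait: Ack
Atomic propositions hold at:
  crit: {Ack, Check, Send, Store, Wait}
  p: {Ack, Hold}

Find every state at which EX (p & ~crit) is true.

Sat(~crit) = {Reset, Busy, Hold, Done, Init}
Sat(p & ~crit) = {Hold}
Sat(EX (p & ~crit)) = {s : some successor in {Hold}} = {Check}

{Check}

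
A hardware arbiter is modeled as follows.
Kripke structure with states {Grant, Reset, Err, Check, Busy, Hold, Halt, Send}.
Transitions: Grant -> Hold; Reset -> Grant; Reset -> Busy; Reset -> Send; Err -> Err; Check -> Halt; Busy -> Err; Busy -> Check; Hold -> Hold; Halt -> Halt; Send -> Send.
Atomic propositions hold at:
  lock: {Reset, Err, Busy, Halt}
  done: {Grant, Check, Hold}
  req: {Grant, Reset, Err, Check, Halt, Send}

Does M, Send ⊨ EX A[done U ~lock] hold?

Yes

Sat(~lock) = {Grant, Check, Hold, Send}
A[done U ~lock]: least fixpoint, start Z0 = Sat(~lock) = {Grant, Check, Hold, Send}, add states in Sat(done) with every successor in Z. Already a fixed point.
Sat(A[done U ~lock]) = {Grant, Check, Hold, Send}
Sat(EX A[done U ~lock]) = {s : some successor in {Grant, Check, Hold, Send}} = {Grant, Reset, Busy, Hold, Send}
Send ∈ Sat(EX A[done U ~lock]) = {Grant, Reset, Busy, Hold, Send}, so the formula holds at Send.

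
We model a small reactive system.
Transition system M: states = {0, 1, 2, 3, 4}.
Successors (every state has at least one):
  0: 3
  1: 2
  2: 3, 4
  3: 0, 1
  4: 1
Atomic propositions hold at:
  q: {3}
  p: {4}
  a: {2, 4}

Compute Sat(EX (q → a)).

{1, 2, 3, 4}

Sat(q → a) = {0, 1, 2, 4}
Sat(EX (q → a)) = {s : some successor in {0, 1, 2, 4}} = {1, 2, 3, 4}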